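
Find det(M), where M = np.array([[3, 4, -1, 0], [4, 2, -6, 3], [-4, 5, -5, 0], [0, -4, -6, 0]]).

|M| = -786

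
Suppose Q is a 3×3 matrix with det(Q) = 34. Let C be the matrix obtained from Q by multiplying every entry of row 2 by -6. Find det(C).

|C| = -204

Scaling one row by -6 multiplies the determinant by -6.
det(C) = (-6)·(34) = -204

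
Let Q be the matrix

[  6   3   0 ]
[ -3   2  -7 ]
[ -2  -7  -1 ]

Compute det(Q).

-273

Expand along row 1:
  + 6 · |2 -7; -7 -1| = 6·(-2 − 49) = -306
  − 3 · |-3 -7; -2 -1| = −3·(3 − 14) = 33
Sum: (-306) + (33) = -273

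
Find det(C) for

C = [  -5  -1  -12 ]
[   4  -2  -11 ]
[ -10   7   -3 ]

The determinant is -633.

Expand along row 1:
  + (-5) · |-2 -11; 7 -3| = (-5)·(6 − (-77)) = -415
  − (-1) · |4 -11; -10 -3| = −(-1)·(-12 − 110) = -122
  + (-12) · |4 -2; -10 7| = (-12)·(28 − 20) = -96
Sum: (-415) + (-122) + (-96) = -633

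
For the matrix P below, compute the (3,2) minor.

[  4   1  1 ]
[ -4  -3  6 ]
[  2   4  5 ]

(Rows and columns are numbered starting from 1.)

Delete row 3 and column 2; the remaining 2×2 submatrix is [4 1; -4 6].
Its determinant is 4·6 − 1·(-4) = 28.

28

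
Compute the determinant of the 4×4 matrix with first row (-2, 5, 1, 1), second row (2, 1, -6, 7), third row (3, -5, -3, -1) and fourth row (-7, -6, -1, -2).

Expand along row 1:
  + (-2) · M_11   where M_11 = det([1 -6 7; -5 -3 -1; -6 -1 -2]) = -62
  − (5) · M_12   where M_12 = det([2 -6 7; 3 -3 -1; -7 -1 -2]) = -236
  + (1) · M_13   where M_13 = det([2 1 7; 3 -5 -1; -7 -6 -2]) = -350
  − (1) · M_14   where M_14 = det([2 1 -6; 3 -5 -3; -7 -6 -1]) = 316
det = (+1)·(-2)·(-62) + (-1)·(5)·(-236) + (+1)·(1)·(-350) + (-1)·(1)·(316) = 638

638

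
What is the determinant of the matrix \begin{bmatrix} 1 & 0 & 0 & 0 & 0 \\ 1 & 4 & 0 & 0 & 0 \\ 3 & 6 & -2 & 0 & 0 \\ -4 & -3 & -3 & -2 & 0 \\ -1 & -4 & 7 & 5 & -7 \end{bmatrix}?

-112

The matrix is lower triangular, so the determinant is the product of the diagonal entries:
det = (1) · (4) · (-2) · (-2) · (-7) = -112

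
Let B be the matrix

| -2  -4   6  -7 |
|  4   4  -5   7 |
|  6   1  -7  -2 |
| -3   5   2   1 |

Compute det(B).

Expand along row 1:
  + (-2) · M_11   where M_11 = det([4 -5 7; 1 -7 -2; 5 2 1]) = 302
  − (-4) · M_12   where M_12 = det([4 -5 7; 6 -7 -2; -3 2 1]) = -75
  + (6) · M_13   where M_13 = det([4 4 7; 6 1 -2; -3 5 1]) = 275
  − (-7) · M_14   where M_14 = det([4 4 -5; 6 1 -7; -3 5 2]) = 19
det = (+1)·(-2)·(302) + (-1)·(-4)·(-75) + (+1)·(6)·(275) + (-1)·(-7)·(19) = 879

879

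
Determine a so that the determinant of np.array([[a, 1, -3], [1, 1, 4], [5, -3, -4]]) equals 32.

Expanding along the row containing a, det(A) is linear in a: det(A) = (8)·a + (48).
Set (8)·a + (48) = 32  ⇒  (8)·a = -16  ⇒  a = -2.

a = -2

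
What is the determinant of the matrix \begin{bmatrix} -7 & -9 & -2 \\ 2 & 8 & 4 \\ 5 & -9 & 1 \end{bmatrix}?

Expand along row 1:
  + (-7) · |8 4; -9 1| = (-7)·(8 − (-36)) = -308
  − (-9) · |2 4; 5 1| = −(-9)·(2 − 20) = -162
  + (-2) · |2 8; 5 -9| = (-2)·(-18 − 40) = 116
Sum: (-308) + (-162) + (116) = -354

-354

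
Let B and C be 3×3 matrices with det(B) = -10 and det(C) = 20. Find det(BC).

det(BC) = det(B)·det(C) = (-10)·(20) = -200

-200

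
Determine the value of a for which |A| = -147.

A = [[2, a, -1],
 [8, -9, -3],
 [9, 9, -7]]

a = -6

Expanding along the column containing a, det(A) is linear in a: det(A) = (29)·a + (27).
Set (29)·a + (27) = -147  ⇒  (29)·a = -174  ⇒  a = -6.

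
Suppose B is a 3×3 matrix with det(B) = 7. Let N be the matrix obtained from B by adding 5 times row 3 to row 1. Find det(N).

Adding a multiple of one row to another leaves the determinant unchanged.
det(N) = (1)·(7) = 7

7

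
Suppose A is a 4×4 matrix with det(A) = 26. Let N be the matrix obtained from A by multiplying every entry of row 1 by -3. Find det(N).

det(N) = -78

Scaling one row by -3 multiplies the determinant by -3.
det(N) = (-3)·(26) = -78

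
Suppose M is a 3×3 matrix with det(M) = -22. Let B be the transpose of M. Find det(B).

det(Mᵀ) = det(M).
det(B) = (1)·(-22) = -22

-22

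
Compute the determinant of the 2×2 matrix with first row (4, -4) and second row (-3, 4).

The determinant is 4.

det = 4·4 − (-4)·(-3) = 16 − 12 = 4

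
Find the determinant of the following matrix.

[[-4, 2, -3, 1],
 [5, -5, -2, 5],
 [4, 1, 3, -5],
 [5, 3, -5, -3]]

-79

Expand along row 1:
  + (-4) · M_11   where M_11 = det([-5 -2 5; 1 3 -5; 3 -5 -3]) = 124
  − (2) · M_12   where M_12 = det([5 -2 5; 4 3 -5; 5 -5 -3]) = -319
  + (-3) · M_13   where M_13 = det([5 -5 5; 4 1 -5; 5 3 -3]) = 160
  − (1) · M_14   where M_14 = det([5 -5 -2; 4 1 3; 5 3 -5]) = -259
det = (+1)·(-4)·(124) + (-1)·(2)·(-319) + (+1)·(-3)·(160) + (-1)·(1)·(-259) = -79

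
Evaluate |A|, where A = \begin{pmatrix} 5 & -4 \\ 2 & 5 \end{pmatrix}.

33

det(A) = 5·5 − (-4)·2 = 25 − (-8) = 33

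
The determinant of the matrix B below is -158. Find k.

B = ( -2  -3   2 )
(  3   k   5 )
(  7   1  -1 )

k = 5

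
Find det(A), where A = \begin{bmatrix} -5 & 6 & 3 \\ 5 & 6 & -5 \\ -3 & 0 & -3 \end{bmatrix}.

|A| = 324

Expand along column 2:
  − 6 · |5 -5; -3 -3| = −6·(-15 − 15) = 180
  + 6 · |-5 3; -3 -3| = 6·(15 − (-9)) = 144
Sum: (180) + (144) = 324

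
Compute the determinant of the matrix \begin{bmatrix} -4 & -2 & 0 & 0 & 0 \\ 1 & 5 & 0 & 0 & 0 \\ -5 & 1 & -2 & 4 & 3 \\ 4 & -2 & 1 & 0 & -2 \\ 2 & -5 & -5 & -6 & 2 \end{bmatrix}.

-684

The matrix is block lower-triangular with a 2×2 block and a 3×3 block on the diagonal, so its determinant equals the product of the determinants of the diagonal blocks.
det of the 2×2 block = -18
det of the 3×3 block = 38
det = (-18)·(38) = -684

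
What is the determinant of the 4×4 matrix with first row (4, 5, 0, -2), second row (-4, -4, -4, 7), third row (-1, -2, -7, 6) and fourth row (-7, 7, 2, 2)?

Expand along row 1 (it has 1 zero):
  + (4) · M_11   where M_11 = det([-4 -4 7; -2 -7 6; 7 2 2]) = 235
  − (5) · M_12   where M_12 = det([-4 -4 7; -1 -7 6; -7 2 2]) = -93
  − (-2) · M_14   where M_14 = det([-4 -4 -4; -1 -2 -7; -7 7 2]) = -300
det = (+1)·(4)·(235) + (-1)·(5)·(-93) + (-1)·(-2)·(-300) = 805

The determinant is 805.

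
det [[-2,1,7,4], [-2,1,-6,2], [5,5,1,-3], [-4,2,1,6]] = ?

Expand along row 1:
  + (-2) · M_11   where M_11 = det([1 -6 2; 5 1 -3; 2 1 6]) = 231
  − (1) · M_12   where M_12 = det([-2 -6 2; 5 1 -3; -4 1 6]) = 108
  + (7) · M_13   where M_13 = det([-2 1 2; 5 5 -3; -4 2 6]) = -30
  − (4) · M_14   where M_14 = det([-2 1 -6; 5 5 1; -4 2 1]) = -195
det = (+1)·(-2)·(231) + (-1)·(1)·(108) + (+1)·(7)·(-30) + (-1)·(4)·(-195) = 0

The determinant is 0.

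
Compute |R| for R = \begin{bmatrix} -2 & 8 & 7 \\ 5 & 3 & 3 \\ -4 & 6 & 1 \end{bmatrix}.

The determinant is 188.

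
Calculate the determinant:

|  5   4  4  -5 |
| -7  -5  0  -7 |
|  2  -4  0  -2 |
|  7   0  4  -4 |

Expand along column 3 (it has 2 zeros):
  + (4) · M_13   where M_13 = det([-7 -5 -7; 2 -4 -2; 7 0 -4]) = -278
  − (4) · M_43   where M_43 = det([5 4 -5; -7 -5 -7; 2 -4 -2]) = -392
det = (+1)·(4)·(-278) + (-1)·(4)·(-392) = 456

456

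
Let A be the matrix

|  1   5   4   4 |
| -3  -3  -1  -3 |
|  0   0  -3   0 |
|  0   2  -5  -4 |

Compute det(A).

198

Expand along row 3 (it has 3 zeros):
  + (-3) · M_33   where M_33 = det([1 5 4; -3 -3 -3; 0 2 -4]) = -66
det = (+1)·(-3)·(-66) = 198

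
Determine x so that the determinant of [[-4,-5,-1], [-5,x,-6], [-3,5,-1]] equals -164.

-4

Expanding along the row containing x, det(B) is linear in x: det(B) = (1)·x + (-160).
Set (1)·x + (-160) = -164  ⇒  (1)·x = -4  ⇒  x = -4.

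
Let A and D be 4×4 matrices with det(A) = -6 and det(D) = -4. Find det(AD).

det(AD) = det(A)·det(D) = (-6)·(-4) = 24

det(AD) = 24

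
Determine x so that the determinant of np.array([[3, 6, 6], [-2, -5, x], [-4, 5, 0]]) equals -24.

Expanding along the column containing x, det(B) is linear in x: det(B) = (-39)·x + (-180).
Set (-39)·x + (-180) = -24  ⇒  (-39)·x = 156  ⇒  x = -4.

-4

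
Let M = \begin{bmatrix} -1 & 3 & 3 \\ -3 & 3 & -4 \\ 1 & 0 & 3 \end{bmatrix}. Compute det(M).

Expand along column 2:
  − 3 · |-3 -4; 1 3| = −3·(-9 − (-4)) = 15
  + 3 · |-1 3; 1 3| = 3·(-3 − 3) = -18
Sum: (15) + (-18) = -3

The determinant is -3.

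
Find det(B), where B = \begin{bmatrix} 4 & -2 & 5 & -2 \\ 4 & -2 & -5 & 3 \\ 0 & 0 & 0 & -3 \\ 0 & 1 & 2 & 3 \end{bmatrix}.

det(B) = 120

Expand along row 3 (it has 3 zeros):
  − (-3) · M_34   where M_34 = det([4 -2 5; 4 -2 -5; 0 1 2]) = 40
det = (-1)·(-3)·(40) = 120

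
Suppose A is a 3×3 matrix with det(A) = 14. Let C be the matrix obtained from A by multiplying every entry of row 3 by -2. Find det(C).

Scaling one row by -2 multiplies the determinant by -2.
det(C) = (-2)·(14) = -28

-28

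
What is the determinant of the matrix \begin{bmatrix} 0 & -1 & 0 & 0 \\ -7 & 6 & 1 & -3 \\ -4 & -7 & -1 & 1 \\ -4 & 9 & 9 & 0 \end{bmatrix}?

179

Expand along row 1 (it has 3 zeros):
  − (-1) · M_12   where M_12 = det([-7 1 -3; -4 -1 1; -4 9 0]) = 179
det = (-1)·(-1)·(179) = 179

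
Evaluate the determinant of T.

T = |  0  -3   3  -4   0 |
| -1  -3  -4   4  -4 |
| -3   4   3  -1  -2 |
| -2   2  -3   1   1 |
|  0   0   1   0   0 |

Expand along row 5 (it has 4 zeros):
  + (1) · M_53   where M_53 = det([0 -3 -4 0; -1 -3 4 -4; -3 4 -1 -2; -2 2 1 1]) = 289
det = (+1)·(1)·(289) = 289

det(T) = 289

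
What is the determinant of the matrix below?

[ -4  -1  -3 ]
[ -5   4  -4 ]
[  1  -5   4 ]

-63

Expand along column 1:
  + (-4) · |4 -4; -5 4| = (-4)·(16 − 20) = 16
  − (-5) · |-1 -3; -5 4| = −(-5)·(-4 − 15) = -95
  + 1 · |-1 -3; 4 -4| = 1·(4 − (-12)) = 16
Sum: (16) + (-95) + (16) = -63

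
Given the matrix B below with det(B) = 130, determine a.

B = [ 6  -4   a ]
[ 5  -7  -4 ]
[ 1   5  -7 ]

a = -5

Expanding along the row containing a, det(B) is linear in a: det(B) = (32)·a + (290).
Set (32)·a + (290) = 130  ⇒  (32)·a = -160  ⇒  a = -5.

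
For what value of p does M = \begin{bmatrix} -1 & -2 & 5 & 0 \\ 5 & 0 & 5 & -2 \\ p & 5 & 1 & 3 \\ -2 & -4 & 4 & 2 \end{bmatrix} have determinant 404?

-9

Expanding along the column containing p, det(M) is linear in p: det(M) = (4)·p + (440).
Set (4)·p + (440) = 404  ⇒  (4)·p = -36  ⇒  p = -9.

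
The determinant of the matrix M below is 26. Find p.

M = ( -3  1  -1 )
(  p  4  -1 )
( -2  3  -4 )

p = -7

Expanding along the column containing p, det(M) is linear in p: det(M) = (1)·p + (33).
Set (1)·p + (33) = 26  ⇒  (1)·p = -7  ⇒  p = -7.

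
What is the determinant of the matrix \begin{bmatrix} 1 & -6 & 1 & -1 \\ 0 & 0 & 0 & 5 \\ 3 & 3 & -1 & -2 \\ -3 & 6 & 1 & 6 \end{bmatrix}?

Expand along row 2 (it has 3 zeros):
  + (5) · M_24   where M_24 = det([1 -6 1; 3 3 -1; -3 6 1]) = 36
det = (+1)·(5)·(36) = 180

The determinant is 180.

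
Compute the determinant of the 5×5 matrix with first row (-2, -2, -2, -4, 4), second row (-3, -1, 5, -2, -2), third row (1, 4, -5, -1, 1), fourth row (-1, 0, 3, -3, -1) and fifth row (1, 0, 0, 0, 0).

Expand along row 5 (it has 4 zeros):
  + (1) · M_51   where M_51 = det([-2 -2 -4 4; -1 5 -2 -2; 4 -5 -1 1; 0 3 -3 -1]) = 0
det = (+1)·(1)·(0) = 0

The determinant is 0.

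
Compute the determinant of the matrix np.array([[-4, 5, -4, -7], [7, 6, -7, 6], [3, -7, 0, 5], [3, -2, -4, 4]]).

Expand along row 3 (it has 1 zero):
  + (3) · M_31   where M_31 = det([5 -4 -7; 6 -7 6; -2 -4 4]) = 390
  − (-7) · M_32   where M_32 = det([-4 -4 -7; 7 -7 6; 3 -4 4]) = 105
  − (5) · M_34   where M_34 = det([-4 5 -4; 7 6 -7; 3 -2 -4]) = 315
det = (+1)·(3)·(390) + (-1)·(-7)·(105) + (-1)·(5)·(315) = 330

The determinant is 330.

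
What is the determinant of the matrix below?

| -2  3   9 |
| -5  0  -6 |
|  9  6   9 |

-369

Expand along column 2:
  − 3 · |-5 -6; 9 9| = −3·(-45 − (-54)) = -27
  − 6 · |-2 9; -5 -6| = −6·(12 − (-45)) = -342
Sum: (-27) + (-342) = -369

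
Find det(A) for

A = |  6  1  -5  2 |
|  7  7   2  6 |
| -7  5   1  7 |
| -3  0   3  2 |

-1200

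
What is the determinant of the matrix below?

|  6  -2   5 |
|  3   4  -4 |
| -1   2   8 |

The determinant is 330.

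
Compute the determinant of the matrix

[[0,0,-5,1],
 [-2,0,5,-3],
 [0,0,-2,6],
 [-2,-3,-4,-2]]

Expand along column 2 (it has 3 zeros):
  + (-3) · M_42   where M_42 = det([0 -5 1; -2 5 -3; 0 -2 6]) = -56
det = (+1)·(-3)·(-56) = 168

168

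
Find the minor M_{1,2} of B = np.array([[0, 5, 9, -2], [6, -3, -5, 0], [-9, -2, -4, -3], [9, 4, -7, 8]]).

-543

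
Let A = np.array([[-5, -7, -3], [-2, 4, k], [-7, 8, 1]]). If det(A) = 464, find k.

Expanding along the row containing k, det(A) is linear in k: det(A) = (89)·k + (-70).
Set (89)·k + (-70) = 464  ⇒  (89)·k = 534  ⇒  k = 6.

6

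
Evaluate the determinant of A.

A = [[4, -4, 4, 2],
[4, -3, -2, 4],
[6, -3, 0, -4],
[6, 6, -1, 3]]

Expand along row 3 (it has 1 zero):
  + (6) · M_31   where M_31 = det([-4 4 2; -3 -2 4; 6 -1 3]) = 170
  − (-3) · M_32   where M_32 = det([4 4 2; 4 -2 4; 6 -1 3]) = 56
  − (-4) · M_34   where M_34 = det([4 -4 4; 4 -3 -2; 6 6 -1]) = 260
det = (+1)·(6)·(170) + (-1)·(-3)·(56) + (-1)·(-4)·(260) = 2228

|A| = 2228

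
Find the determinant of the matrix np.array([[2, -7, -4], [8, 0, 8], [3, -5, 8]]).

520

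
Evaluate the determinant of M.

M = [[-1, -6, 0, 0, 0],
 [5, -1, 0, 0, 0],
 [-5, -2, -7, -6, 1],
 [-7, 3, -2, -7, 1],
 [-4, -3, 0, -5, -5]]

M is block lower-triangular with a 2×2 block and a 3×3 block on the diagonal, so its determinant equals the product of the determinants of the diagonal blocks.
det of the 2×2 block = 31
det of the 3×3 block = -210
det = (31)·(-210) = -6510

-6510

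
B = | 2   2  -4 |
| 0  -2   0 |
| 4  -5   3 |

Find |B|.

-44

Expand along row 2:
  + (-2) · |2 -4; 4 3| = (-2)·(6 − (-16)) = -44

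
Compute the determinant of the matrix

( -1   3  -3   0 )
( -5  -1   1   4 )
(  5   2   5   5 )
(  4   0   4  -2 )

Expand along row 1 (it has 1 zero):
  + (-1) · M_11   where M_11 = det([-1 1 4; 2 5 5; 0 4 -2]) = 66
  − (3) · M_12   where M_12 = det([-5 1 4; 5 5 5; 4 4 -2]) = 180
  + (-3) · M_13   where M_13 = det([-5 -1 4; 5 2 5; 4 0 -2]) = -42
det = (+1)·(-1)·(66) + (-1)·(3)·(180) + (+1)·(-3)·(-42) = -480

The determinant is -480.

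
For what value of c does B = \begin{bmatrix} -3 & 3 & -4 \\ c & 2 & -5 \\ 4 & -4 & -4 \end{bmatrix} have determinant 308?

9

Expanding along the row containing c, det(B) is linear in c: det(B) = (28)·c + (56).
Set (28)·c + (56) = 308  ⇒  (28)·c = 252  ⇒  c = 9.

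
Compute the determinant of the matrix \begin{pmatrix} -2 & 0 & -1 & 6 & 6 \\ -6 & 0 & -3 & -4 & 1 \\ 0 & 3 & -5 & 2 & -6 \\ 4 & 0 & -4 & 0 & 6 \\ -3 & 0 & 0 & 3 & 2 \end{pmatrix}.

144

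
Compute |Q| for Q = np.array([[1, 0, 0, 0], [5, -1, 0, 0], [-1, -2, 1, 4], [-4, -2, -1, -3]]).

Q is block lower-triangular with a 2×2 block and a 2×2 block on the diagonal, so its determinant equals the product of the determinants of the diagonal blocks.
det of the 2×2 block = -1
det of the 2×2 block = 1
det = (-1)·(1) = -1

det(Q) = -1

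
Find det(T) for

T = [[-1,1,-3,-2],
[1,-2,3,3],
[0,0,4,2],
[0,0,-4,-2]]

T is block upper-triangular with a 2×2 block and a 2×2 block on the diagonal, so its determinant equals the product of the determinants of the diagonal blocks.
det of the 2×2 block = 1
det of the 2×2 block = 0
det = (1)·(0) = 0

|T| = 0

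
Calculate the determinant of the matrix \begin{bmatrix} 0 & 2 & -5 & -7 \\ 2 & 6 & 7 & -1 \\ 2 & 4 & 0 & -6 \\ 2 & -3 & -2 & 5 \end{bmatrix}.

Expand along row 1 (it has 1 zero):
  − (2) · M_12   where M_12 = det([2 7 -1; 2 0 -6; 2 -2 5]) = -174
  + (-5) · M_13   where M_13 = det([2 6 -1; 2 4 -6; 2 -3 5]) = -114
  − (-7) · M_14   where M_14 = det([2 6 7; 2 4 0; 2 -3 -2]) = -90
det = (-1)·(2)·(-174) + (+1)·(-5)·(-114) + (-1)·(-7)·(-90) = 288

288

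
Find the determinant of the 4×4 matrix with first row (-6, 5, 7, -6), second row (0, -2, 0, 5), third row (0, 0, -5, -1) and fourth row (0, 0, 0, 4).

The matrix is upper triangular, so the determinant is the product of the diagonal entries:
det = (-6) · (-2) · (-5) · (4) = -240

-240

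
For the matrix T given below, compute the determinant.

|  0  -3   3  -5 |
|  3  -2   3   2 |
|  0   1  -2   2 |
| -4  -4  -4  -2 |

-86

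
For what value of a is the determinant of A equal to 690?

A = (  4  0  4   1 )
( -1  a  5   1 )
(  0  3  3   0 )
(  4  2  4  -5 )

a = -4

Expanding along the row containing a, det(A) is linear in a: det(A) = (-72)·a + (402).
Set (-72)·a + (402) = 690  ⇒  (-72)·a = 288  ⇒  a = -4.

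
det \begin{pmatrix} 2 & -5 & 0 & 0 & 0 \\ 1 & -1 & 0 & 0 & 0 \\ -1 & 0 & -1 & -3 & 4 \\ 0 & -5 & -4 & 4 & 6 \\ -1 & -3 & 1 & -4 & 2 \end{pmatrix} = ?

-78

The matrix is block lower-triangular with a 2×2 block and a 3×3 block on the diagonal, so its determinant equals the product of the determinants of the diagonal blocks.
det of the 2×2 block = 3
det of the 3×3 block = -26
det = (3)·(-26) = -78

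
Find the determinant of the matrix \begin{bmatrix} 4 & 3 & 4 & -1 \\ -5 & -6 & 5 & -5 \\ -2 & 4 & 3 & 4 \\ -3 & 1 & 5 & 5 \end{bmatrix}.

-1113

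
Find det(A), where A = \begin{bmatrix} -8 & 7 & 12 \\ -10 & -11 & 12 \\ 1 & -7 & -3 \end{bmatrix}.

-90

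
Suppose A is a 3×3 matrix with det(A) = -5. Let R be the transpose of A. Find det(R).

det(R) = -5

det(Aᵀ) = det(A).
det(R) = (1)·(-5) = -5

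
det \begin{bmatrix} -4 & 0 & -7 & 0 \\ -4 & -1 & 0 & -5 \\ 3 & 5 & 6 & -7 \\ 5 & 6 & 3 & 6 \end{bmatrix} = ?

1208

Expand along row 1 (it has 2 zeros):
  + (-4) · M_11   where M_11 = det([-1 0 -5; 5 6 -7; 6 3 6]) = 48
  + (-7) · M_13   where M_13 = det([-4 -1 -5; 3 5 -7; 5 6 6]) = -200
det = (+1)·(-4)·(48) + (+1)·(-7)·(-200) = 1208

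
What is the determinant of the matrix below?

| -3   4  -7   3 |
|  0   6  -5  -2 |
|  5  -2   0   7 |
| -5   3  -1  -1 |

846

Expand along row 2 (it has 1 zero):
  + (6) · M_22   where M_22 = det([-3 -7 3; 5 0 7; -5 -1 -1]) = 174
  − (-5) · M_23   where M_23 = det([-3 4 3; 5 -2 7; -5 3 -1]) = -48
  + (-2) · M_24   where M_24 = det([-3 4 -7; 5 -2 0; -5 3 -1]) = -21
det = (+1)·(6)·(174) + (-1)·(-5)·(-48) + (+1)·(-2)·(-21) = 846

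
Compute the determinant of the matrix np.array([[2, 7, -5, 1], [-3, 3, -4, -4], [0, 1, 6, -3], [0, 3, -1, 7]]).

1516

Expand along column 1 (it has 2 zeros):
  + (2) · M_11   where M_11 = det([3 -4 -4; 1 6 -3; 3 -1 7]) = 257
  − (-3) · M_21   where M_21 = det([7 -5 1; 1 6 -3; 3 -1 7]) = 334
det = (+1)·(2)·(257) + (-1)·(-3)·(334) = 1516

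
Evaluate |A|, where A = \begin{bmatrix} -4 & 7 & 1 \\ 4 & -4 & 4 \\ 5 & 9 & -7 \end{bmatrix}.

Expand along column 1:
  + (-4) · |-4 4; 9 -7| = (-4)·(28 − 36) = 32
  − 4 · |7 1; 9 -7| = −4·(-49 − 9) = 232
  + 5 · |7 1; -4 4| = 5·(28 − (-4)) = 160
Sum: (32) + (232) + (160) = 424

|A| = 424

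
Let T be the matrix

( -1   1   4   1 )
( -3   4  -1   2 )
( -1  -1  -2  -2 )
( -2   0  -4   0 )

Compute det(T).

Expand along row 4 (it has 2 zeros):
  − (-2) · M_41   where M_41 = det([1 4 1; 4 -1 2; -1 -2 -2]) = 21
  − (-4) · M_43   where M_43 = det([-1 1 1; -3 4 2; -1 -1 -2]) = 5
det = (-1)·(-2)·(21) + (-1)·(-4)·(5) = 62

62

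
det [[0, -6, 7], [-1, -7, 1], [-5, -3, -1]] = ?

-188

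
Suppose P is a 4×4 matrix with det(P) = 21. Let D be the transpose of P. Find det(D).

|D| = 21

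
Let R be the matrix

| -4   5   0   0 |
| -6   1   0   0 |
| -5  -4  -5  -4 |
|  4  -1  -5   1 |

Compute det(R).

R is block lower-triangular with a 2×2 block and a 2×2 block on the diagonal, so its determinant equals the product of the determinants of the diagonal blocks.
det of the 2×2 block = 26
det of the 2×2 block = -25
det = (26)·(-25) = -650

-650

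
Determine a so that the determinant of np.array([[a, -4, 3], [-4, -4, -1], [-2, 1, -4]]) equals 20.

Expanding along the row containing a, det(A) is linear in a: det(A) = (17)·a + (20).
Set (17)·a + (20) = 20  ⇒  (17)·a = 0  ⇒  a = 0.

0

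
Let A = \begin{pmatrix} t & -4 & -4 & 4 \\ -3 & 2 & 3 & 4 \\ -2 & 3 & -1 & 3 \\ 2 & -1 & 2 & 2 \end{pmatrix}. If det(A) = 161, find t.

Expanding along the column containing t, det(A) is linear in t: det(A) = (-23)·t + (368).
Set (-23)·t + (368) = 161  ⇒  (-23)·t = -207  ⇒  t = 9.

9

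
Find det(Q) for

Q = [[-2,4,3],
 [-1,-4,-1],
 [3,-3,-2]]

Expand along column 1:
  + (-2) · |-4 -1; -3 -2| = (-2)·(8 − 3) = -10
  − (-1) · |4 3; -3 -2| = −(-1)·(-8 − (-9)) = 1
  + 3 · |4 3; -4 -1| = 3·(-4 − (-12)) = 24
Sum: (-10) + (1) + (24) = 15

15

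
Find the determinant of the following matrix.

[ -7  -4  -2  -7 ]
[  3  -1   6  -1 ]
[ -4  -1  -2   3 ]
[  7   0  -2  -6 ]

910

Expand along row 4 (it has 1 zero):
  − (7) · M_41   where M_41 = det([-4 -2 -7; -1 6 -1; -1 -2 3]) = -128
  − (-2) · M_43   where M_43 = det([-7 -4 -7; 3 -1 -1; -4 -1 3]) = 97
  + (-6) · M_44   where M_44 = det([-7 -4 -2; 3 -1 6; -4 -1 -2]) = 30
det = (-1)·(7)·(-128) + (-1)·(-2)·(97) + (+1)·(-6)·(30) = 910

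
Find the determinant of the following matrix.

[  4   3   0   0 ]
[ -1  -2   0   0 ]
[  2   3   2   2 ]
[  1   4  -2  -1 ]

The determinant is -10.

The matrix is block lower-triangular with a 2×2 block and a 2×2 block on the diagonal, so its determinant equals the product of the determinants of the diagonal blocks.
det of the 2×2 block = -5
det of the 2×2 block = 2
det = (-5)·(2) = -10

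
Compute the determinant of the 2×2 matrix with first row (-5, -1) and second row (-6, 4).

-26

det = (-5)·4 − (-1)·(-6) = -20 − 6 = -26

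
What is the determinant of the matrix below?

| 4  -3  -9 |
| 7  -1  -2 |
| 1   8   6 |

Expand along column 1:
  + 4 · |-1 -2; 8 6| = 4·(-6 − (-16)) = 40
  − 7 · |-3 -9; 8 6| = −7·(-18 − (-72)) = -378
  + 1 · |-3 -9; -1 -2| = 1·(6 − 9) = -3
Sum: (40) + (-378) + (-3) = -341

The determinant is -341.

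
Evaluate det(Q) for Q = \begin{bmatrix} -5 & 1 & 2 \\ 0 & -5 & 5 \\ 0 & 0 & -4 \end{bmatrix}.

Q is upper triangular, so det(Q) is the product of the diagonal entries:
det = (-5) · (-5) · (-4) = -100

det(Q) = -100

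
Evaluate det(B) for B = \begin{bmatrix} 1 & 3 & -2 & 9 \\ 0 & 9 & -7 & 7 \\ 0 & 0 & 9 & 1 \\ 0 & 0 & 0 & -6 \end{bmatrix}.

B is upper triangular, so det(B) is the product of the diagonal entries:
det = (1) · (9) · (9) · (-6) = -486

-486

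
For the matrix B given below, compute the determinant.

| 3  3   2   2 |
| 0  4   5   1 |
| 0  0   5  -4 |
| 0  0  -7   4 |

B is block upper-triangular with a 2×2 block and a 2×2 block on the diagonal, so its determinant equals the product of the determinants of the diagonal blocks.
det of the 2×2 block = 12
det of the 2×2 block = -8
det = (12)·(-8) = -96

-96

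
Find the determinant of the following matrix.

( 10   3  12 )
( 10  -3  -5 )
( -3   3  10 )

The determinant is -153.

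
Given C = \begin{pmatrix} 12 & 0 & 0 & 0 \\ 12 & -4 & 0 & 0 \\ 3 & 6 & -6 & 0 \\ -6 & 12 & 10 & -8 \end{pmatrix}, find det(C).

C is lower triangular, so det(C) is the product of the diagonal entries:
det = (12) · (-4) · (-6) · (-8) = -2304

The determinant is -2304.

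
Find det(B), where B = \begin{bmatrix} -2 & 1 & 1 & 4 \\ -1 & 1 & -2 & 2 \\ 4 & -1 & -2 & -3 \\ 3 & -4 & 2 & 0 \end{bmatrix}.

Expand along row 4 (it has 1 zero):
  − (3) · M_41   where M_41 = det([1 1 4; 1 -2 2; -1 -2 -3]) = -5
  + (-4) · M_42   where M_42 = det([-2 1 4; -1 -2 2; 4 -2 -3]) = 25
  − (2) · M_43   where M_43 = det([-2 1 4; -1 1 2; 4 -1 -3]) = -5
det = (-1)·(3)·(-5) + (+1)·(-4)·(25) + (-1)·(2)·(-5) = -75

The determinant is -75.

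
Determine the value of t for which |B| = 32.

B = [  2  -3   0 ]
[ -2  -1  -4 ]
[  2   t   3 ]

4

Expanding along the column containing t, det(B) is linear in t: det(B) = (8)·t + (0).
Set (8)·t + (0) = 32  ⇒  (8)·t = 32  ⇒  t = 4.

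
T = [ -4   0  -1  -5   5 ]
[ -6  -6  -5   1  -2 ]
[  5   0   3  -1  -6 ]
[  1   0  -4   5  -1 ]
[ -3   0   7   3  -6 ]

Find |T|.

4920

Expand along column 2 (it has 4 zeros):
  + (-6) · M_22   where M_22 = det([-4 -1 -5 5; 5 3 -1 -6; 1 -4 5 -1; -3 7 3 -6]) = -820
det = (+1)·(-6)·(-820) = 4920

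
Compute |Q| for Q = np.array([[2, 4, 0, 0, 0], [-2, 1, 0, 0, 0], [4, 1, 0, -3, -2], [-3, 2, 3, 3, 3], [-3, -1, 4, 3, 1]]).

det(Q) = -210

Q is block lower-triangular with a 2×2 block and a 3×3 block on the diagonal, so its determinant equals the product of the determinants of the diagonal blocks.
det of the 2×2 block = 10
det of the 3×3 block = -21
det = (10)·(-21) = -210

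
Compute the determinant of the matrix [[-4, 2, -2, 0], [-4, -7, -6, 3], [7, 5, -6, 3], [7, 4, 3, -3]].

1044

Expand along row 1 (it has 1 zero):
  + (-4) · M_11   where M_11 = det([-7 -6 3; 5 -6 3; 4 3 -3]) = -108
  − (2) · M_12   where M_12 = det([-4 -6 3; 7 -6 3; 7 3 -3]) = -99
  + (-2) · M_13   where M_13 = det([-4 -7 3; 7 5 3; 7 4 -3]) = -207
det = (+1)·(-4)·(-108) + (-1)·(2)·(-99) + (+1)·(-2)·(-207) = 1044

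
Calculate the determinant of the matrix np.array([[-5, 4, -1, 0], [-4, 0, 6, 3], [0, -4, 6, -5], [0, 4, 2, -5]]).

1520

Expand along column 1 (it has 2 zeros):
  + (-5) · M_11   where M_11 = det([0 6 3; -4 6 -5; 4 2 -5]) = -336
  − (-4) · M_21   where M_21 = det([4 -1 0; -4 6 -5; 4 2 -5]) = -40
det = (+1)·(-5)·(-336) + (-1)·(-4)·(-40) = 1520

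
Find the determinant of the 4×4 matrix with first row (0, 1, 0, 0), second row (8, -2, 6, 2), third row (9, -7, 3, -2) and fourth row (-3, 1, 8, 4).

Expand along row 1 (it has 3 zeros):
  − (1) · M_12   where M_12 = det([8 6 2; 9 3 -2; -3 8 4]) = 206
det = (-1)·(1)·(206) = -206

The determinant is -206.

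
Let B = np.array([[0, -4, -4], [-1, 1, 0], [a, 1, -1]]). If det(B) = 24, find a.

a = 4

Expanding along the row containing a, det(B) is linear in a: det(B) = (4)·a + (8).
Set (4)·a + (8) = 24  ⇒  (4)·a = 16  ⇒  a = 4.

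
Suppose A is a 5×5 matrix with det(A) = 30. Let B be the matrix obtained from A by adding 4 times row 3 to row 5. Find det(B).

The determinant is 30.

Adding a multiple of one row to another leaves the determinant unchanged.
det(B) = (1)·(30) = 30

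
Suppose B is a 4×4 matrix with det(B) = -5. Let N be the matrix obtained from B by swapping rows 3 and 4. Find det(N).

Swapping two rows multiplies the determinant by −1.
det(N) = (-1)·(-5) = 5

5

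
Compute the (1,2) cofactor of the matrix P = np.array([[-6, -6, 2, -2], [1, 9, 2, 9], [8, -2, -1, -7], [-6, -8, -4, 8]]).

422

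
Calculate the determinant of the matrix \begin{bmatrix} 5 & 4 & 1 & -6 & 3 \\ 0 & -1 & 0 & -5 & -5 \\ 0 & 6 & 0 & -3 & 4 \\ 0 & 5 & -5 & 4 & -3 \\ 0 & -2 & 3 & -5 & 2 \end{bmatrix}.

The determinant is 980.

Expand along column 1 (it has 4 zeros):
  + (5) · M_11   where M_11 = det([-1 0 -5 -5; 6 0 -3 4; 5 -5 4 -3; -2 3 -5 2]) = 196
det = (+1)·(5)·(196) = 980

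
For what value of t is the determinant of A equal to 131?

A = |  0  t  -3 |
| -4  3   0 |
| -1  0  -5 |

-7

Expanding along the row containing t, det(A) is linear in t: det(A) = (-20)·t + (-9).
Set (-20)·t + (-9) = 131  ⇒  (-20)·t = 140  ⇒  t = -7.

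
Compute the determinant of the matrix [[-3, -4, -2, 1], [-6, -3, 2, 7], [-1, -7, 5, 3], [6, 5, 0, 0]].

The determinant is -985.

Expand along row 4 (it has 2 zeros):
  − (6) · M_41   where M_41 = det([-4 -2 1; -3 2 7; -7 5 3]) = 195
  + (5) · M_42   where M_42 = det([-3 -2 1; -6 2 7; -1 5 3]) = 37
det = (-1)·(6)·(195) + (+1)·(5)·(37) = -985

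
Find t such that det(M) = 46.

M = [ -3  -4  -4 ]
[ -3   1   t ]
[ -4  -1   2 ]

t = 8

Expanding along the column containing t, det(M) is linear in t: det(M) = (13)·t + (-58).
Set (13)·t + (-58) = 46  ⇒  (13)·t = 104  ⇒  t = 8.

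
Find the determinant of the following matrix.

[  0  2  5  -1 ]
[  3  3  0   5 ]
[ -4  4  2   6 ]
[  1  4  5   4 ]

Expand along row 1 (it has 1 zero):
  − (2) · M_12   where M_12 = det([3 0 5; -4 2 6; 1 5 4]) = -176
  + (5) · M_13   where M_13 = det([3 3 5; -4 4 6; 1 4 4]) = -58
  − (-1) · M_14   where M_14 = det([3 3 0; -4 4 2; 1 4 5]) = 102
det = (-1)·(2)·(-176) + (+1)·(5)·(-58) + (-1)·(-1)·(102) = 164

164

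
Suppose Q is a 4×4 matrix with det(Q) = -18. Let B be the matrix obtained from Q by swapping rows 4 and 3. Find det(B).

|B| = 18

Swapping two rows multiplies the determinant by −1.
det(B) = (-1)·(-18) = 18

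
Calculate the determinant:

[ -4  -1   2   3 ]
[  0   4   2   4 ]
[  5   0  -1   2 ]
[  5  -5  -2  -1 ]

Expand along row 2 (it has 1 zero):
  + (4) · M_22   where M_22 = det([-4 2 3; 5 -1 2; 5 -2 -1]) = -5
  − (2) · M_23   where M_23 = det([-4 -1 3; 5 0 2; 5 -5 -1]) = -130
  + (4) · M_24   where M_24 = det([-4 -1 2; 5 0 -1; 5 -5 -2]) = -35
det = (+1)·(4)·(-5) + (-1)·(2)·(-130) + (+1)·(4)·(-35) = 100

The determinant is 100.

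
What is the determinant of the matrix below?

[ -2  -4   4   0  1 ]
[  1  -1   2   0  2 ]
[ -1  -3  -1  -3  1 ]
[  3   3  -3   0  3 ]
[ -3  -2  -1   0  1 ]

9

Expand along column 4 (it has 4 zeros):
  − (-3) · M_34   where M_34 = det([-2 -4 4 1; 1 -1 2 2; 3 3 -3 3; -3 -2 -1 1]) = 3
det = (-1)·(-3)·(3) = 9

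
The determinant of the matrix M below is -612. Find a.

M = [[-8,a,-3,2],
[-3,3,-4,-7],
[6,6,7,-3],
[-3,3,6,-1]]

a = -5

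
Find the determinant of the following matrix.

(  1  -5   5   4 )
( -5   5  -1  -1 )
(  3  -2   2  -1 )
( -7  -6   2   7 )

The determinant is 364.

Expand along row 1:
  + (1) · M_11   where M_11 = det([5 -1 -1; -2 2 -1; -6 2 7]) = 52
  − (-5) · M_12   where M_12 = det([-5 -1 -1; 3 2 -1; -7 2 7]) = -86
  + (5) · M_13   where M_13 = det([-5 5 -1; 3 -2 -1; -7 -6 7]) = 62
  − (4) · M_14   where M_14 = det([-5 5 -1; 3 -2 2; -7 -6 2]) = -108
det = (+1)·(1)·(52) + (-1)·(-5)·(-86) + (+1)·(5)·(62) + (-1)·(4)·(-108) = 364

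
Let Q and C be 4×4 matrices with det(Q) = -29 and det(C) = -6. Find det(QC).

The determinant is 174.

det(QC) = det(Q)·det(C) = (-29)·(-6) = 174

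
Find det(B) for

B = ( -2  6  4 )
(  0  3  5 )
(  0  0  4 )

|B| = -24

B is upper triangular, so det(B) is the product of the diagonal entries:
det = (-2) · (3) · (4) = -24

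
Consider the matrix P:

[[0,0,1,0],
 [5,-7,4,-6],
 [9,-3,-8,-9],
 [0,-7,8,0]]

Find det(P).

The determinant is 63.

Expand along row 1 (it has 3 zeros):
  + (1) · M_13   where M_13 = det([5 -7 -6; 9 -3 -9; 0 -7 0]) = 63
det = (+1)·(1)·(63) = 63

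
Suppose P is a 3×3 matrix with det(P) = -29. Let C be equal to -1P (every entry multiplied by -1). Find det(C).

det(C) = 29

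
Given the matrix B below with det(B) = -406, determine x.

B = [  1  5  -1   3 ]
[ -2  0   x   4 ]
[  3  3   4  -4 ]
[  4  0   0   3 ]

Expanding along the row containing x, det(B) is linear in x: det(B) = (152)·x + (506).
Set (152)·x + (506) = -406  ⇒  (152)·x = -912  ⇒  x = -6.

x = -6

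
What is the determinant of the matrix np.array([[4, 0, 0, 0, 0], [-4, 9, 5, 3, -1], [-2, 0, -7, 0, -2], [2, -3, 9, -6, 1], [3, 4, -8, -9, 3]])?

Expand along row 1 (it has 4 zeros):
  + (4) · M_11   where M_11 = det([9 5 3 -1; 0 -7 0 -2; -3 9 -6 1; 4 -8 -9 3]) = 3555
det = (+1)·(4)·(3555) = 14220

The determinant is 14220.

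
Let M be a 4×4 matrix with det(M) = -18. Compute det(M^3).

det(M^3) = (det M)^3 = (-18)^3 = -5832

-5832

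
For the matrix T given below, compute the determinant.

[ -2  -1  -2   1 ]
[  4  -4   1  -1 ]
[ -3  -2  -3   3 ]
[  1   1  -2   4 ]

69

Expand along row 1:
  + (-2) · M_11   where M_11 = det([-4 1 -1; -2 -3 3; 1 -2 4]) = 28
  − (-1) · M_12   where M_12 = det([4 1 -1; -3 -3 3; 1 -2 4]) = -18
  + (-2) · M_13   where M_13 = det([4 -4 -1; -3 -2 3; 1 1 4]) = -103
  − (1) · M_14   where M_14 = det([4 -4 1; -3 -2 -3; 1 1 -2]) = 63
det = (+1)·(-2)·(28) + (-1)·(-1)·(-18) + (+1)·(-2)·(-103) + (-1)·(1)·(63) = 69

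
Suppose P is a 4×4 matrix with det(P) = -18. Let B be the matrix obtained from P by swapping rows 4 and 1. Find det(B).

18

Swapping two rows multiplies the determinant by −1.
det(B) = (-1)·(-18) = 18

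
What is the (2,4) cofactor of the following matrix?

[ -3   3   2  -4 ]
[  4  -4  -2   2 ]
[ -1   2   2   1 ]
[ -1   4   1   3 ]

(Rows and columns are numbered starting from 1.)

Delete row 2 and column 4; the remaining 3×3 submatrix is [-3 3 2; -1 2 2; -1 4 1].
Its determinant is 11.
The cofactor carries sign (−1)^(2+4) = +1, so C_{2,4} = +(11) = 11.

The cofactor is 11.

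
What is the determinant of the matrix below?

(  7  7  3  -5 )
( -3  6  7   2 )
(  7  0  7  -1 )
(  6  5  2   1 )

Expand along row 3 (it has 1 zero):
  + (7) · M_31   where M_31 = det([7 3 -5; 6 7 2; 5 2 1]) = 148
  + (7) · M_33   where M_33 = det([7 7 -5; -3 6 2; 6 5 1]) = 332
  − (-1) · M_34   where M_34 = det([7 7 3; -3 6 7; 6 5 2]) = 22
det = (+1)·(7)·(148) + (+1)·(7)·(332) + (-1)·(-1)·(22) = 3382

3382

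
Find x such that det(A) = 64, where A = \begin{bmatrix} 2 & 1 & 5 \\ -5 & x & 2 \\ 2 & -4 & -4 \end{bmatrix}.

Expanding along the column containing x, det(A) is linear in x: det(A) = (-18)·x + (100).
Set (-18)·x + (100) = 64  ⇒  (-18)·x = -36  ⇒  x = 2.

x = 2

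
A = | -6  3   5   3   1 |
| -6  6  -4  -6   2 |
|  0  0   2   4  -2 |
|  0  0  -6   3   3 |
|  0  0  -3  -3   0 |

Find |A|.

1296

A is block upper-triangular with a 2×2 block and a 3×3 block on the diagonal, so its determinant equals the product of the determinants of the diagonal blocks.
det of the 2×2 block = -18
det of the 3×3 block = -72
det = (-18)·(-72) = 1296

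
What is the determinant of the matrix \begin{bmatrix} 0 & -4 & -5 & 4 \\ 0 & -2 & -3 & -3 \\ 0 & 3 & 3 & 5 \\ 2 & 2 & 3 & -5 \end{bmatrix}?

-62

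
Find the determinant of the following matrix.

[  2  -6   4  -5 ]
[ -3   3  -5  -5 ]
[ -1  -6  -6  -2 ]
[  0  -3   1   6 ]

Expand along row 4 (it has 1 zero):
  + (-3) · M_42   where M_42 = det([2 4 -5; -3 -5 -5; -1 -6 -2]) = -109
  − (1) · M_43   where M_43 = det([2 -6 -5; -3 3 -5; -1 -6 -2]) = -171
  + (6) · M_44   where M_44 = det([2 -6 4; -3 3 -5; -1 -6 -6]) = 66
det = (+1)·(-3)·(-109) + (-1)·(1)·(-171) + (+1)·(6)·(66) = 894

The determinant is 894.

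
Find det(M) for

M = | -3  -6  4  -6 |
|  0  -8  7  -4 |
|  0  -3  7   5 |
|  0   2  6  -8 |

-2154

Expand along column 1 (it has 3 zeros):
  + (-3) · M_11   where M_11 = det([-8 7 -4; -3 7 5; 2 6 -8]) = 718
det = (+1)·(-3)·(718) = -2154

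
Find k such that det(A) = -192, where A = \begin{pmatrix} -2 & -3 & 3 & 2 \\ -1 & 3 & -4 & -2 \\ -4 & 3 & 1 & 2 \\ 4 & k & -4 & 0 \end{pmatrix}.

k = 0

Expanding along the row containing k, det(A) is linear in k: det(A) = (8)·k + (-192).
Set (8)·k + (-192) = -192  ⇒  (8)·k = 0  ⇒  k = 0.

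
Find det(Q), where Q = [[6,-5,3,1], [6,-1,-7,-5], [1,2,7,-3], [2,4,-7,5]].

4132

Expand along row 1:
  + (6) · M_11   where M_11 = det([-1 -7 -5; 2 7 -3; 4 -7 5]) = 350
  − (-5) · M_12   where M_12 = det([6 -7 -5; 1 7 -3; 2 -7 5]) = 266
  + (3) · M_13   where M_13 = det([6 -1 -5; 1 2 -3; 2 4 5]) = 143
  − (1) · M_14   where M_14 = det([6 -1 -7; 1 2 7; 2 4 -7]) = -273
det = (+1)·(6)·(350) + (-1)·(-5)·(266) + (+1)·(3)·(143) + (-1)·(1)·(-273) = 4132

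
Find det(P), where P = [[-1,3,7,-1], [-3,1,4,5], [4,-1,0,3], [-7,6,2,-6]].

Expand along row 3 (it has 1 zero):
  + (4) · M_31   where M_31 = det([3 7 -1; 1 4 5; 6 2 -6]) = 172
  − (-1) · M_32   where M_32 = det([-1 7 -1; -3 4 5; -7 2 -6]) = -359
  − (3) · M_34   where M_34 = det([-1 3 7; -3 1 4; -7 6 2]) = -121
det = (+1)·(4)·(172) + (-1)·(-1)·(-359) + (-1)·(3)·(-121) = 692

|P| = 692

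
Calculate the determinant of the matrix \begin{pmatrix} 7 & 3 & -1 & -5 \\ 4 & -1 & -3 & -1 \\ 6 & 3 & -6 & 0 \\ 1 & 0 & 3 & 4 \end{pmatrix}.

771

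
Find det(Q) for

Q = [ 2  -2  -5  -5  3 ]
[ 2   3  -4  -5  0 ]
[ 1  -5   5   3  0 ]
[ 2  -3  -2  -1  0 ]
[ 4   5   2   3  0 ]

Expand along column 5 (it has 4 zeros):
  + (3) · M_15   where M_15 = det([2 3 -4 -5; 1 -5 5 3; 2 -3 -2 -1; 4 5 2 3]) = 580
det = (+1)·(3)·(580) = 1740

|Q| = 1740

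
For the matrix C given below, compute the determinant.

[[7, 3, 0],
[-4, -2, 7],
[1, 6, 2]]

Expand along row 1:
  + 7 · |-2 7; 6 2| = 7·(-4 − 42) = -322
  − 3 · |-4 7; 1 2| = −3·(-8 − 7) = 45
Sum: (-322) + (45) = -277

The determinant is -277.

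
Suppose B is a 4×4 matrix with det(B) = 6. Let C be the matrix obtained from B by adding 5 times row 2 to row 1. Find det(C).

Adding a multiple of one row to another leaves the determinant unchanged.
det(C) = (1)·(6) = 6

6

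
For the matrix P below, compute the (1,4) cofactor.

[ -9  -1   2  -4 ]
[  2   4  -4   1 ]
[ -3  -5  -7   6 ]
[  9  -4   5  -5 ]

The cofactor is 526.

Delete row 1 and column 4; the remaining 3×3 submatrix is [2 4 -4; -3 -5 -7; 9 -4 5].
Its determinant is -526.
The cofactor carries sign (−1)^(1+4) = −1, so C_{1,4} = −(-526) = 526.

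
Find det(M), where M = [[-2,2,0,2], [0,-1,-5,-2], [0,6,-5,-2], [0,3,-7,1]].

Expand along column 1 (it has 3 zeros):
  + (-2) · M_11   where M_11 = det([-1 -5 -2; 6 -5 -2; 3 -7 1]) = 133
det = (+1)·(-2)·(133) = -266

-266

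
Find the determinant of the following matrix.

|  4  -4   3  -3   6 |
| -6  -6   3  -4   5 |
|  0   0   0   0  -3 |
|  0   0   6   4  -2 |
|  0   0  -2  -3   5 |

-1440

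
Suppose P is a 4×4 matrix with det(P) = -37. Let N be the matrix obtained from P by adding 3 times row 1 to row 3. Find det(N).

|N| = -37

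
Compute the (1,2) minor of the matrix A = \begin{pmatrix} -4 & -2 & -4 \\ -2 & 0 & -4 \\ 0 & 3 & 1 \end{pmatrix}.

The minor is -2.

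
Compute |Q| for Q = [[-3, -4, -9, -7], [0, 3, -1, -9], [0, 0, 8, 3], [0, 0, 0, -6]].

Q is upper triangular, so det(Q) is the product of the diagonal entries:
det = (-3) · (3) · (8) · (-6) = 432

432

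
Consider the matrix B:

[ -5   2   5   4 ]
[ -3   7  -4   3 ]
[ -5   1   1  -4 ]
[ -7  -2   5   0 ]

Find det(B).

1014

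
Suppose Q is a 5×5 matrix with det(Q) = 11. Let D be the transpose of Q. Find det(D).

det(D) = 11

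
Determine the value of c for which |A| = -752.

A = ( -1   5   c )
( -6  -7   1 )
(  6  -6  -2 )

c = -9

Expanding along the row containing c, det(A) is linear in c: det(A) = (78)·c + (-50).
Set (78)·c + (-50) = -752  ⇒  (78)·c = -702  ⇒  c = -9.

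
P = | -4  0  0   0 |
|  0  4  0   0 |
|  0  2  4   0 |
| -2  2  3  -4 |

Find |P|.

P is lower triangular, so det(P) is the product of the diagonal entries:
det = (-4) · (4) · (4) · (-4) = 256

The determinant is 256.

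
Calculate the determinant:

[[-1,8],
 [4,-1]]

-31

det = (-1)·(-1) − 8·4 = 1 − 32 = -31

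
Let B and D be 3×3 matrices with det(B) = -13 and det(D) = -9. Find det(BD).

det(BD) = det(B)·det(D) = (-13)·(-9) = 117

117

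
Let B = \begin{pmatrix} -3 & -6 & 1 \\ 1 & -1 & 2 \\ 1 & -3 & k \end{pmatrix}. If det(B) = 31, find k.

Expanding along the row containing k, det(B) is linear in k: det(B) = (9)·k + (-32).
Set (9)·k + (-32) = 31  ⇒  (9)·k = 63  ⇒  k = 7.

7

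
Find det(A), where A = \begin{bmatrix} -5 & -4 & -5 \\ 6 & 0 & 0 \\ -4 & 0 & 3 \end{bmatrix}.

det(A) = 72

Expand along row 2:
  − 6 · |-4 -5; 0 3| = −6·(-12 − 0) = 72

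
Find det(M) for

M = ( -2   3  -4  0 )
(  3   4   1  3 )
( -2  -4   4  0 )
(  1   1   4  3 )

6

Expand along column 4 (it has 2 zeros):
  + (3) · M_24   where M_24 = det([-2 3 -4; -2 -4 4; 1 1 4]) = 68
  + (3) · M_44   where M_44 = det([-2 3 -4; 3 4 1; -2 -4 4]) = -66
det = (+1)·(3)·(68) + (+1)·(3)·(-66) = 6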